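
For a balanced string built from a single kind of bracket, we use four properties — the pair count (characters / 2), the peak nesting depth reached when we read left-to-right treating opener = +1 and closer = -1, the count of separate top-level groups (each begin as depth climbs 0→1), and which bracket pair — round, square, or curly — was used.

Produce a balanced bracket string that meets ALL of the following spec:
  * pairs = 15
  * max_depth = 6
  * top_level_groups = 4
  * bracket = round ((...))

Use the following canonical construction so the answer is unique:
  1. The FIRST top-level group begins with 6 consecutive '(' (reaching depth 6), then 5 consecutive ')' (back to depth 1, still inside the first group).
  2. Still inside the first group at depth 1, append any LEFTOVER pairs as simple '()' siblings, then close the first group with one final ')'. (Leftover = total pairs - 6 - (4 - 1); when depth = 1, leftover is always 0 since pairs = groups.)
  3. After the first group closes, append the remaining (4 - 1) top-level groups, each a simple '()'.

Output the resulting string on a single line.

Answer: (((((()))))()()()()()())()()()

Derivation:
Spec: pairs=15 depth=6 groups=4
Leftover pairs = 15 - 6 - (4-1) = 6
First group: deep chain of depth 6 + 6 sibling pairs
Remaining 3 groups: simple '()' each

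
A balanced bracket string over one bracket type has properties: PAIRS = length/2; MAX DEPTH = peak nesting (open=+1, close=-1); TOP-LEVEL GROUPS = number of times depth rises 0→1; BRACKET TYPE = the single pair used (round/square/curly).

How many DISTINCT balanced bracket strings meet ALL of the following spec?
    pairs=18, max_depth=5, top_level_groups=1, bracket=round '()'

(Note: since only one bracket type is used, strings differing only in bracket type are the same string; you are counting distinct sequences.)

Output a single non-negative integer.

Spec: pairs=18 depth=5 groups=1
Count(depth <= 5) = 21523361
Count(depth <= 4) = 3524578
Count(depth == 5) = 21523361 - 3524578 = 17998783

Answer: 17998783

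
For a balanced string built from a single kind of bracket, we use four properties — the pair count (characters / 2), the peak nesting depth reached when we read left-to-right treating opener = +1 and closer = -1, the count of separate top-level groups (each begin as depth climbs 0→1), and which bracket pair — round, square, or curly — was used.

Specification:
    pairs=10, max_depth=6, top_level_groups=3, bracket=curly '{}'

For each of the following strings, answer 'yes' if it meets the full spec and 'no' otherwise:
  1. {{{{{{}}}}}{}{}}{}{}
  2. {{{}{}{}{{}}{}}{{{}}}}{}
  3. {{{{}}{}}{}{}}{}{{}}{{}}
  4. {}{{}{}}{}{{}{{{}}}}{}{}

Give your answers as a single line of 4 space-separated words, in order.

String 1 '{{{{{{}}}}}{}{}}{}{}': depth seq [1 2 3 4 5 6 5 4 3 2 1 2 1 2 1 0 1 0 1 0]
  -> pairs=10 depth=6 groups=3 -> yes
String 2 '{{{}{}{}{{}}{}}{{{}}}}{}': depth seq [1 2 3 2 3 2 3 2 3 4 3 2 3 2 1 2 3 4 3 2 1 0 1 0]
  -> pairs=12 depth=4 groups=2 -> no
String 3 '{{{{}}{}}{}{}}{}{{}}{{}}': depth seq [1 2 3 4 3 2 3 2 1 2 1 2 1 0 1 0 1 2 1 0 1 2 1 0]
  -> pairs=12 depth=4 groups=4 -> no
String 4 '{}{{}{}}{}{{}{{{}}}}{}{}': depth seq [1 0 1 2 1 2 1 0 1 0 1 2 1 2 3 4 3 2 1 0 1 0 1 0]
  -> pairs=12 depth=4 groups=6 -> no

Answer: yes no no no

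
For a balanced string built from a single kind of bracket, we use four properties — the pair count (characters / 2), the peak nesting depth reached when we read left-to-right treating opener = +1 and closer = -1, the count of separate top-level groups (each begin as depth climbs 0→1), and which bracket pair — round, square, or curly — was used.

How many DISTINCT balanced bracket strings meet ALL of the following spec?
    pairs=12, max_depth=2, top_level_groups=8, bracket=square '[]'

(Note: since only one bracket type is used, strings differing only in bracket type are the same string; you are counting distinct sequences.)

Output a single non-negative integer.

Answer: 330

Derivation:
Spec: pairs=12 depth=2 groups=8
Count(depth <= 2) = 330
Count(depth <= 1) = 0
Count(depth == 2) = 330 - 0 = 330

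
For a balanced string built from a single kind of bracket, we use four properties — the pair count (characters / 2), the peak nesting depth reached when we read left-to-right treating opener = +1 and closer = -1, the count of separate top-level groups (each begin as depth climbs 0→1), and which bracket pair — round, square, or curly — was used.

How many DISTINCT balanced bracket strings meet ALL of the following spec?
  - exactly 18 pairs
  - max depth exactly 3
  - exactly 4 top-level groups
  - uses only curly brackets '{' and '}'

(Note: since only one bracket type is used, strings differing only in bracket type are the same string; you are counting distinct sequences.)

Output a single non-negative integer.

Answer: 1283416

Derivation:
Spec: pairs=18 depth=3 groups=4
Count(depth <= 3) = 1284096
Count(depth <= 2) = 680
Count(depth == 3) = 1284096 - 680 = 1283416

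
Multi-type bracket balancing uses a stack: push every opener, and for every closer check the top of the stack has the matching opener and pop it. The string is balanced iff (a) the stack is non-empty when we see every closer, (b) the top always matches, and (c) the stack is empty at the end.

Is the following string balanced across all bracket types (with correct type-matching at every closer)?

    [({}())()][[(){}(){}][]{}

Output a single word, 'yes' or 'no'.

Answer: no

Derivation:
pos 0: push '['; stack = [
pos 1: push '('; stack = [(
pos 2: push '{'; stack = [({
pos 3: '}' matches '{'; pop; stack = [(
pos 4: push '('; stack = [((
pos 5: ')' matches '('; pop; stack = [(
pos 6: ')' matches '('; pop; stack = [
pos 7: push '('; stack = [(
pos 8: ')' matches '('; pop; stack = [
pos 9: ']' matches '['; pop; stack = (empty)
pos 10: push '['; stack = [
pos 11: push '['; stack = [[
pos 12: push '('; stack = [[(
pos 13: ')' matches '('; pop; stack = [[
pos 14: push '{'; stack = [[{
pos 15: '}' matches '{'; pop; stack = [[
pos 16: push '('; stack = [[(
pos 17: ')' matches '('; pop; stack = [[
pos 18: push '{'; stack = [[{
pos 19: '}' matches '{'; pop; stack = [[
pos 20: ']' matches '['; pop; stack = [
pos 21: push '['; stack = [[
pos 22: ']' matches '['; pop; stack = [
pos 23: push '{'; stack = [{
pos 24: '}' matches '{'; pop; stack = [
end: stack still non-empty ([) → INVALID
Verdict: unclosed openers at end: [ → no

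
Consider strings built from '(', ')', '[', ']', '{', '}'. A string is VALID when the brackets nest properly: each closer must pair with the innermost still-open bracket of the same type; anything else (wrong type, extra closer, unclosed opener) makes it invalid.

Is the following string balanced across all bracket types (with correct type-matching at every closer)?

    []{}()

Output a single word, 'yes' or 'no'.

Answer: yes

Derivation:
pos 0: push '['; stack = [
pos 1: ']' matches '['; pop; stack = (empty)
pos 2: push '{'; stack = {
pos 3: '}' matches '{'; pop; stack = (empty)
pos 4: push '('; stack = (
pos 5: ')' matches '('; pop; stack = (empty)
end: stack empty → VALID
Verdict: properly nested → yes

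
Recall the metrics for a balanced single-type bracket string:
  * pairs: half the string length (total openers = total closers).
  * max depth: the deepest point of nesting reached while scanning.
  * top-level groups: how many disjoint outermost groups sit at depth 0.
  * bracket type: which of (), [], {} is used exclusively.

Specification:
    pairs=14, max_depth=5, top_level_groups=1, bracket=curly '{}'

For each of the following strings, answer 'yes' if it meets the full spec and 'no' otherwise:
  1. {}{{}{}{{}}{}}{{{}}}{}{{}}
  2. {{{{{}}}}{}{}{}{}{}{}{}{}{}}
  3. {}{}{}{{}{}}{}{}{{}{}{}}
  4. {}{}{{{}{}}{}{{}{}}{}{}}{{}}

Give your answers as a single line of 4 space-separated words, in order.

String 1 '{}{{}{}{{}}{}}{{{}}}{}{{}}': depth seq [1 0 1 2 1 2 1 2 3 2 1 2 1 0 1 2 3 2 1 0 1 0 1 2 1 0]
  -> pairs=13 depth=3 groups=5 -> no
String 2 '{{{{{}}}}{}{}{}{}{}{}{}{}{}}': depth seq [1 2 3 4 5 4 3 2 1 2 1 2 1 2 1 2 1 2 1 2 1 2 1 2 1 2 1 0]
  -> pairs=14 depth=5 groups=1 -> yes
String 3 '{}{}{}{{}{}}{}{}{{}{}{}}': depth seq [1 0 1 0 1 0 1 2 1 2 1 0 1 0 1 0 1 2 1 2 1 2 1 0]
  -> pairs=12 depth=2 groups=7 -> no
String 4 '{}{}{{{}{}}{}{{}{}}{}{}}{{}}': depth seq [1 0 1 0 1 2 3 2 3 2 1 2 1 2 3 2 3 2 1 2 1 2 1 0 1 2 1 0]
  -> pairs=14 depth=3 groups=4 -> no

Answer: no yes no no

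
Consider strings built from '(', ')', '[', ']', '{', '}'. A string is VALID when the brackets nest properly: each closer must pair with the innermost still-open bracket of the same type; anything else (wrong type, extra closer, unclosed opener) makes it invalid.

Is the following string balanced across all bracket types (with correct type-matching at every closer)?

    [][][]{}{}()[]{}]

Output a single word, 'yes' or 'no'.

pos 0: push '['; stack = [
pos 1: ']' matches '['; pop; stack = (empty)
pos 2: push '['; stack = [
pos 3: ']' matches '['; pop; stack = (empty)
pos 4: push '['; stack = [
pos 5: ']' matches '['; pop; stack = (empty)
pos 6: push '{'; stack = {
pos 7: '}' matches '{'; pop; stack = (empty)
pos 8: push '{'; stack = {
pos 9: '}' matches '{'; pop; stack = (empty)
pos 10: push '('; stack = (
pos 11: ')' matches '('; pop; stack = (empty)
pos 12: push '['; stack = [
pos 13: ']' matches '['; pop; stack = (empty)
pos 14: push '{'; stack = {
pos 15: '}' matches '{'; pop; stack = (empty)
pos 16: saw closer ']' but stack is empty → INVALID
Verdict: unmatched closer ']' at position 16 → no

Answer: no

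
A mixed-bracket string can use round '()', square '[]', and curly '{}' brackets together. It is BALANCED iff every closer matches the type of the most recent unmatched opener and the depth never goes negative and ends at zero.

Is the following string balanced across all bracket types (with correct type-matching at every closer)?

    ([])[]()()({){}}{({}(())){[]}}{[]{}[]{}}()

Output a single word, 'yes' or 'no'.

pos 0: push '('; stack = (
pos 1: push '['; stack = ([
pos 2: ']' matches '['; pop; stack = (
pos 3: ')' matches '('; pop; stack = (empty)
pos 4: push '['; stack = [
pos 5: ']' matches '['; pop; stack = (empty)
pos 6: push '('; stack = (
pos 7: ')' matches '('; pop; stack = (empty)
pos 8: push '('; stack = (
pos 9: ')' matches '('; pop; stack = (empty)
pos 10: push '('; stack = (
pos 11: push '{'; stack = ({
pos 12: saw closer ')' but top of stack is '{' (expected '}') → INVALID
Verdict: type mismatch at position 12: ')' closes '{' → no

Answer: no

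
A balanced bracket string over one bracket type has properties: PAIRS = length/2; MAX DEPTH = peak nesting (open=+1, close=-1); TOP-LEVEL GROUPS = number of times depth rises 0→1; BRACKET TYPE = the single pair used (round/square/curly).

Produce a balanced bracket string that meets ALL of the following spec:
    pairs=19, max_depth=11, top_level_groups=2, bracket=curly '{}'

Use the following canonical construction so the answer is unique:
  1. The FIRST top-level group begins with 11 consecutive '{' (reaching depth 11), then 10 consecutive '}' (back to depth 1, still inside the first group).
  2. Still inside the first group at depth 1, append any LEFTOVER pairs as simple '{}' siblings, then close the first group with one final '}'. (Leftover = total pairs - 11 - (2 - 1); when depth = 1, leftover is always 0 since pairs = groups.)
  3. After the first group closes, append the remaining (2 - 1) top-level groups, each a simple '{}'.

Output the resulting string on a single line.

Answer: {{{{{{{{{{{}}}}}}}}}}{}{}{}{}{}{}{}}{}

Derivation:
Spec: pairs=19 depth=11 groups=2
Leftover pairs = 19 - 11 - (2-1) = 7
First group: deep chain of depth 11 + 7 sibling pairs
Remaining 1 groups: simple '{}' each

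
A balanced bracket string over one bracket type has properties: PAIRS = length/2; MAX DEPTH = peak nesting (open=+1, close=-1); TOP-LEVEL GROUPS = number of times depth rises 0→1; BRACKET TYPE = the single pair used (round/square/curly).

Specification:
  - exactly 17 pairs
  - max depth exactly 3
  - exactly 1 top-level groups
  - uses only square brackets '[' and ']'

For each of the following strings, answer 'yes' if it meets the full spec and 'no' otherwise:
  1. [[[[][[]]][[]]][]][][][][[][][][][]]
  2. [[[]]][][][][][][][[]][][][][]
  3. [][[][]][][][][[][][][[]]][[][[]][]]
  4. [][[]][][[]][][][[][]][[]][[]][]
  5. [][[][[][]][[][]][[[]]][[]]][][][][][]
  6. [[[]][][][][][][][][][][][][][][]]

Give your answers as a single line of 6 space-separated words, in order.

Answer: no no no no no yes

Derivation:
String 1 '[[[[][[]]][[]]][]][][][][[][][][][]]': depth seq [1 2 3 4 3 4 5 4 3 2 3 4 3 2 1 2 1 0 1 0 1 0 1 0 1 2 1 2 1 2 1 2 1 2 1 0]
  -> pairs=18 depth=5 groups=5 -> no
String 2 '[[[]]][][][][][][][[]][][][][]': depth seq [1 2 3 2 1 0 1 0 1 0 1 0 1 0 1 0 1 0 1 2 1 0 1 0 1 0 1 0 1 0]
  -> pairs=15 depth=3 groups=12 -> no
String 3 '[][[][]][][][][[][][][[]]][[][[]][]]': depth seq [1 0 1 2 1 2 1 0 1 0 1 0 1 0 1 2 1 2 1 2 1 2 3 2 1 0 1 2 1 2 3 2 1 2 1 0]
  -> pairs=18 depth=3 groups=7 -> no
String 4 '[][[]][][[]][][][[][]][[]][[]][]': depth seq [1 0 1 2 1 0 1 0 1 2 1 0 1 0 1 0 1 2 1 2 1 0 1 2 1 0 1 2 1 0 1 0]
  -> pairs=16 depth=2 groups=10 -> no
String 5 '[][[][[][]][[][]][[[]]][[]]][][][][][]': depth seq [1 0 1 2 1 2 3 2 3 2 1 2 3 2 3 2 1 2 3 4 3 2 1 2 3 2 1 0 1 0 1 0 1 0 1 0 1 0]
  -> pairs=19 depth=4 groups=7 -> no
String 6 '[[[]][][][][][][][][][][][][][][]]': depth seq [1 2 3 2 1 2 1 2 1 2 1 2 1 2 1 2 1 2 1 2 1 2 1 2 1 2 1 2 1 2 1 2 1 0]
  -> pairs=17 depth=3 groups=1 -> yes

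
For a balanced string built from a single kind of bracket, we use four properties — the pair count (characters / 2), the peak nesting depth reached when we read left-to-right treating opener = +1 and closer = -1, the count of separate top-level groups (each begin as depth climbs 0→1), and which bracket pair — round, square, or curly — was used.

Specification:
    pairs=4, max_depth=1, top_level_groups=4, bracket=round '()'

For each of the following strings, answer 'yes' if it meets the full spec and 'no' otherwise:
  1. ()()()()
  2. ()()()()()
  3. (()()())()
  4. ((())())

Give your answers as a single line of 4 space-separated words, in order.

String 1 '()()()()': depth seq [1 0 1 0 1 0 1 0]
  -> pairs=4 depth=1 groups=4 -> yes
String 2 '()()()()()': depth seq [1 0 1 0 1 0 1 0 1 0]
  -> pairs=5 depth=1 groups=5 -> no
String 3 '(()()())()': depth seq [1 2 1 2 1 2 1 0 1 0]
  -> pairs=5 depth=2 groups=2 -> no
String 4 '((())())': depth seq [1 2 3 2 1 2 1 0]
  -> pairs=4 depth=3 groups=1 -> no

Answer: yes no no no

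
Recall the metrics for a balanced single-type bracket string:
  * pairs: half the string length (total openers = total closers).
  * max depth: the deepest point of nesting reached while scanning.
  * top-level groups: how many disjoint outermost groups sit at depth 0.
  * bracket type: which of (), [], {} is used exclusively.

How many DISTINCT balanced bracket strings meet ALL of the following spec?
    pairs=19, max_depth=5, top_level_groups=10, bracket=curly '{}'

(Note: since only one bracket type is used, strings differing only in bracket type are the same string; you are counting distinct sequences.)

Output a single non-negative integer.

Answer: 363970

Derivation:
Spec: pairs=19 depth=5 groups=10
Count(depth <= 5) = 2346240
Count(depth <= 4) = 1982270
Count(depth == 5) = 2346240 - 1982270 = 363970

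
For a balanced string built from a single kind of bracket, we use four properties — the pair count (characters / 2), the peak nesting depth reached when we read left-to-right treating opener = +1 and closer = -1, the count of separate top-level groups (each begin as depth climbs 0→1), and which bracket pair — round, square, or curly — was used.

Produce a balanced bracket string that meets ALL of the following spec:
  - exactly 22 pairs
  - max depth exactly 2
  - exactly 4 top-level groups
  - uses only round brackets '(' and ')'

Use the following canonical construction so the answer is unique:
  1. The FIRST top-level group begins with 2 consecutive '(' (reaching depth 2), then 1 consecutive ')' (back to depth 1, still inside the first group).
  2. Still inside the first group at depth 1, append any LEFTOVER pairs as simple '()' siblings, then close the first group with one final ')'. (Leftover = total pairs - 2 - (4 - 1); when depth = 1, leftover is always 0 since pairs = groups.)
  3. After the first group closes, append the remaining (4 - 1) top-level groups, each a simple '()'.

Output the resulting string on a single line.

Answer: (()()()()()()()()()()()()()()()()()())()()()

Derivation:
Spec: pairs=22 depth=2 groups=4
Leftover pairs = 22 - 2 - (4-1) = 17
First group: deep chain of depth 2 + 17 sibling pairs
Remaining 3 groups: simple '()' each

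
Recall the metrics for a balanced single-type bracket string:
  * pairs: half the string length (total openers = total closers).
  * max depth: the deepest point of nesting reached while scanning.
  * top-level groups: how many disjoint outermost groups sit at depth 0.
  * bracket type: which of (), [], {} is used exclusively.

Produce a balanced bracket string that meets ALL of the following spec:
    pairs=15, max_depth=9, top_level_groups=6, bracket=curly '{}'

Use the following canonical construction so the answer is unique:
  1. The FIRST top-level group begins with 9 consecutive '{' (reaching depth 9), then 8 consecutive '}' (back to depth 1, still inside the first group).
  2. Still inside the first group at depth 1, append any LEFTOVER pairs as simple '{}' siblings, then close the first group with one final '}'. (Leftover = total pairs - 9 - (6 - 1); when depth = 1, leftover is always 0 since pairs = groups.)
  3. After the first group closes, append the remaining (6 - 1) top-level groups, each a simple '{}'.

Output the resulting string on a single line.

Spec: pairs=15 depth=9 groups=6
Leftover pairs = 15 - 9 - (6-1) = 1
First group: deep chain of depth 9 + 1 sibling pairs
Remaining 5 groups: simple '{}' each

Answer: {{{{{{{{{}}}}}}}}{}}{}{}{}{}{}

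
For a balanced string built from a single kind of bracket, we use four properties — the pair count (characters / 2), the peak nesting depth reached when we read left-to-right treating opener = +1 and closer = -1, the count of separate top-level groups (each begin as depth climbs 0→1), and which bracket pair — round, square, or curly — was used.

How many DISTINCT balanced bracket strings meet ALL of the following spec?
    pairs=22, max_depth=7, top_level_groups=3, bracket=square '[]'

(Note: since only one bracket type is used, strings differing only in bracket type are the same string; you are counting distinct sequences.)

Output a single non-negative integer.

Spec: pairs=22 depth=7 groups=3
Count(depth <= 7) = 12470434080
Count(depth <= 6) = 8407386390
Count(depth == 7) = 12470434080 - 8407386390 = 4063047690

Answer: 4063047690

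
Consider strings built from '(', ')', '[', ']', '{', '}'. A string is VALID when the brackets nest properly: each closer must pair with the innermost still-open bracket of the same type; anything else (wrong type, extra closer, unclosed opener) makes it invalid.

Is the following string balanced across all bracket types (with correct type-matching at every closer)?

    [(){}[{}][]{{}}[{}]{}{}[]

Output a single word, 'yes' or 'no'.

pos 0: push '['; stack = [
pos 1: push '('; stack = [(
pos 2: ')' matches '('; pop; stack = [
pos 3: push '{'; stack = [{
pos 4: '}' matches '{'; pop; stack = [
pos 5: push '['; stack = [[
pos 6: push '{'; stack = [[{
pos 7: '}' matches '{'; pop; stack = [[
pos 8: ']' matches '['; pop; stack = [
pos 9: push '['; stack = [[
pos 10: ']' matches '['; pop; stack = [
pos 11: push '{'; stack = [{
pos 12: push '{'; stack = [{{
pos 13: '}' matches '{'; pop; stack = [{
pos 14: '}' matches '{'; pop; stack = [
pos 15: push '['; stack = [[
pos 16: push '{'; stack = [[{
pos 17: '}' matches '{'; pop; stack = [[
pos 18: ']' matches '['; pop; stack = [
pos 19: push '{'; stack = [{
pos 20: '}' matches '{'; pop; stack = [
pos 21: push '{'; stack = [{
pos 22: '}' matches '{'; pop; stack = [
pos 23: push '['; stack = [[
pos 24: ']' matches '['; pop; stack = [
end: stack still non-empty ([) → INVALID
Verdict: unclosed openers at end: [ → no

Answer: no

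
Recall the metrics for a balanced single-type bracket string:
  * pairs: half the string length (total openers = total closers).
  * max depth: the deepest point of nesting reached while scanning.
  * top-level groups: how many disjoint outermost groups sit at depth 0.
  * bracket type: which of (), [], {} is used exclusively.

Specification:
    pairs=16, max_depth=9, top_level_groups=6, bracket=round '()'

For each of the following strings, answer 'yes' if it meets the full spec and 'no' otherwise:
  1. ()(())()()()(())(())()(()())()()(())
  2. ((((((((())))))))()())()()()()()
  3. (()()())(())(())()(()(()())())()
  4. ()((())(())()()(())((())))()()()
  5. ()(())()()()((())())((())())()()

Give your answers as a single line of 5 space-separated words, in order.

Answer: no yes no no no

Derivation:
String 1 '()(())()()()(())(())()(()())()()(())': depth seq [1 0 1 2 1 0 1 0 1 0 1 0 1 2 1 0 1 2 1 0 1 0 1 2 1 2 1 0 1 0 1 0 1 2 1 0]
  -> pairs=18 depth=2 groups=12 -> no
String 2 '((((((((())))))))()())()()()()()': depth seq [1 2 3 4 5 6 7 8 9 8 7 6 5 4 3 2 1 2 1 2 1 0 1 0 1 0 1 0 1 0 1 0]
  -> pairs=16 depth=9 groups=6 -> yes
String 3 '(()()())(())(())()(()(()())())()': depth seq [1 2 1 2 1 2 1 0 1 2 1 0 1 2 1 0 1 0 1 2 1 2 3 2 3 2 1 2 1 0 1 0]
  -> pairs=16 depth=3 groups=6 -> no
String 4 '()((())(())()()(())((())))()()()': depth seq [1 0 1 2 3 2 1 2 3 2 1 2 1 2 1 2 3 2 1 2 3 4 3 2 1 0 1 0 1 0 1 0]
  -> pairs=16 depth=4 groups=5 -> no
String 5 '()(())()()()((())())((())())()()': depth seq [1 0 1 2 1 0 1 0 1 0 1 0 1 2 3 2 1 2 1 0 1 2 3 2 1 2 1 0 1 0 1 0]
  -> pairs=16 depth=3 groups=9 -> no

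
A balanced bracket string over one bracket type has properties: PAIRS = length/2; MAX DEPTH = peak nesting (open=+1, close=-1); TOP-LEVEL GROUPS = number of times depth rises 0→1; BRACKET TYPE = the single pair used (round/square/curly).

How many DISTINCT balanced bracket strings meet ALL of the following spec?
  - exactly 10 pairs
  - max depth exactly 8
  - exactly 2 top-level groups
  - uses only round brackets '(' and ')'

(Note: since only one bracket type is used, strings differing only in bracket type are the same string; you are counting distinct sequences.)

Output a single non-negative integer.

Answer: 28

Derivation:
Spec: pairs=10 depth=8 groups=2
Count(depth <= 8) = 4860
Count(depth <= 7) = 4832
Count(depth == 8) = 4860 - 4832 = 28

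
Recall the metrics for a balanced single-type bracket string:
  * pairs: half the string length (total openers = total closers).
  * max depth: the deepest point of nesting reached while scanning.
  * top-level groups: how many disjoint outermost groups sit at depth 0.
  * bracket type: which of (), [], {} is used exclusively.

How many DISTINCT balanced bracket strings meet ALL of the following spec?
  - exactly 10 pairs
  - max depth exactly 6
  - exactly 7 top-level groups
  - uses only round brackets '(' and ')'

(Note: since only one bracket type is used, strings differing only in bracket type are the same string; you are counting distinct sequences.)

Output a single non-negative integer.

Spec: pairs=10 depth=6 groups=7
Count(depth <= 6) = 154
Count(depth <= 5) = 154
Count(depth == 6) = 154 - 154 = 0

Answer: 0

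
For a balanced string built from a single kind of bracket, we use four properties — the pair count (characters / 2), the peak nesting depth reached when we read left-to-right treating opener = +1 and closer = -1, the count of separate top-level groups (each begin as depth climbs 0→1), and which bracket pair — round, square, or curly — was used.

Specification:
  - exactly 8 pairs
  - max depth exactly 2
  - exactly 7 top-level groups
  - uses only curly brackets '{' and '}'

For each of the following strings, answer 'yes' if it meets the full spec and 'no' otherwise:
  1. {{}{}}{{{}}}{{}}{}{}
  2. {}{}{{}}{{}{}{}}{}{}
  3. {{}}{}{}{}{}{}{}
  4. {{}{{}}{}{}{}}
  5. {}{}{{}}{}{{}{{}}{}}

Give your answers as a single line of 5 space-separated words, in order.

Answer: no no yes no no

Derivation:
String 1 '{{}{}}{{{}}}{{}}{}{}': depth seq [1 2 1 2 1 0 1 2 3 2 1 0 1 2 1 0 1 0 1 0]
  -> pairs=10 depth=3 groups=5 -> no
String 2 '{}{}{{}}{{}{}{}}{}{}': depth seq [1 0 1 0 1 2 1 0 1 2 1 2 1 2 1 0 1 0 1 0]
  -> pairs=10 depth=2 groups=6 -> no
String 3 '{{}}{}{}{}{}{}{}': depth seq [1 2 1 0 1 0 1 0 1 0 1 0 1 0 1 0]
  -> pairs=8 depth=2 groups=7 -> yes
String 4 '{{}{{}}{}{}{}}': depth seq [1 2 1 2 3 2 1 2 1 2 1 2 1 0]
  -> pairs=7 depth=3 groups=1 -> no
String 5 '{}{}{{}}{}{{}{{}}{}}': depth seq [1 0 1 0 1 2 1 0 1 0 1 2 1 2 3 2 1 2 1 0]
  -> pairs=10 depth=3 groups=5 -> no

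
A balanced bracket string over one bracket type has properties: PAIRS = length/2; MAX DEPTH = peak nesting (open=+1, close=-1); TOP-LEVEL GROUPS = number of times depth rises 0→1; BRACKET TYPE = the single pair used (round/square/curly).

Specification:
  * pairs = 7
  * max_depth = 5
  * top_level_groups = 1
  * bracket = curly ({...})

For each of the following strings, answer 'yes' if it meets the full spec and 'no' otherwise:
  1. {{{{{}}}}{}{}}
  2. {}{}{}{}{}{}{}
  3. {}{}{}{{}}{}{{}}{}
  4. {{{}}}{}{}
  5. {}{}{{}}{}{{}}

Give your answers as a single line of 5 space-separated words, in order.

Answer: yes no no no no

Derivation:
String 1 '{{{{{}}}}{}{}}': depth seq [1 2 3 4 5 4 3 2 1 2 1 2 1 0]
  -> pairs=7 depth=5 groups=1 -> yes
String 2 '{}{}{}{}{}{}{}': depth seq [1 0 1 0 1 0 1 0 1 0 1 0 1 0]
  -> pairs=7 depth=1 groups=7 -> no
String 3 '{}{}{}{{}}{}{{}}{}': depth seq [1 0 1 0 1 0 1 2 1 0 1 0 1 2 1 0 1 0]
  -> pairs=9 depth=2 groups=7 -> no
String 4 '{{{}}}{}{}': depth seq [1 2 3 2 1 0 1 0 1 0]
  -> pairs=5 depth=3 groups=3 -> no
String 5 '{}{}{{}}{}{{}}': depth seq [1 0 1 0 1 2 1 0 1 0 1 2 1 0]
  -> pairs=7 depth=2 groups=5 -> no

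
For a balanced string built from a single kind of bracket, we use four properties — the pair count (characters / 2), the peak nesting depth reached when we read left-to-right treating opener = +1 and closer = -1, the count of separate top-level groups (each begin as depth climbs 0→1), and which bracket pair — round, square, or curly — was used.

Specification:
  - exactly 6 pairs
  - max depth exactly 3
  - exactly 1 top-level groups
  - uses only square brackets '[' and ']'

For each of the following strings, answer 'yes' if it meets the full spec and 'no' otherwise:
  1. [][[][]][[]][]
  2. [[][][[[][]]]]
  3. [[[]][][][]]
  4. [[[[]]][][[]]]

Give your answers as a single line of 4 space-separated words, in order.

Answer: no no yes no

Derivation:
String 1 '[][[][]][[]][]': depth seq [1 0 1 2 1 2 1 0 1 2 1 0 1 0]
  -> pairs=7 depth=2 groups=4 -> no
String 2 '[[][][[[][]]]]': depth seq [1 2 1 2 1 2 3 4 3 4 3 2 1 0]
  -> pairs=7 depth=4 groups=1 -> no
String 3 '[[[]][][][]]': depth seq [1 2 3 2 1 2 1 2 1 2 1 0]
  -> pairs=6 depth=3 groups=1 -> yes
String 4 '[[[[]]][][[]]]': depth seq [1 2 3 4 3 2 1 2 1 2 3 2 1 0]
  -> pairs=7 depth=4 groups=1 -> no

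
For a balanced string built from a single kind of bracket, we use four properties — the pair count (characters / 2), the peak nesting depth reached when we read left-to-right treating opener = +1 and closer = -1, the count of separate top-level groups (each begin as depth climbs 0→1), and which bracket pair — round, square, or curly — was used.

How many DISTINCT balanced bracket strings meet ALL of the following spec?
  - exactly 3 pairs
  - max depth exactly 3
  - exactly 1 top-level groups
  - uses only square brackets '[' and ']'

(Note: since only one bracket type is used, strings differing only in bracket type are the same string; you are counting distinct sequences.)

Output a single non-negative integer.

Answer: 1

Derivation:
Spec: pairs=3 depth=3 groups=1
Count(depth <= 3) = 2
Count(depth <= 2) = 1
Count(depth == 3) = 2 - 1 = 1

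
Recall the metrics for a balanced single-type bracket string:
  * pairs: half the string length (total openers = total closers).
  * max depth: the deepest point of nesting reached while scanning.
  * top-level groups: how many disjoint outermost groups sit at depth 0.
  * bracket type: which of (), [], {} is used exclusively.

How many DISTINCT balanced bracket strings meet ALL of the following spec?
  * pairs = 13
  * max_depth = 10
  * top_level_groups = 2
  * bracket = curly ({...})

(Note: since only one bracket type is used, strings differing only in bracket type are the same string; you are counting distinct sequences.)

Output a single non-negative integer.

Spec: pairs=13 depth=10 groups=2
Count(depth <= 10) = 207970
Count(depth <= 9) = 207596
Count(depth == 10) = 207970 - 207596 = 374

Answer: 374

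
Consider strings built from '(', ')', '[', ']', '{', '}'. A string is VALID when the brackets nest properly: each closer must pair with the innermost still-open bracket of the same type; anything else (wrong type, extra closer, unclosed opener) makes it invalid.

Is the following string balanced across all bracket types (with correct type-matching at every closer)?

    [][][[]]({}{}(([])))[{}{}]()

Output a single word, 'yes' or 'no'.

pos 0: push '['; stack = [
pos 1: ']' matches '['; pop; stack = (empty)
pos 2: push '['; stack = [
pos 3: ']' matches '['; pop; stack = (empty)
pos 4: push '['; stack = [
pos 5: push '['; stack = [[
pos 6: ']' matches '['; pop; stack = [
pos 7: ']' matches '['; pop; stack = (empty)
pos 8: push '('; stack = (
pos 9: push '{'; stack = ({
pos 10: '}' matches '{'; pop; stack = (
pos 11: push '{'; stack = ({
pos 12: '}' matches '{'; pop; stack = (
pos 13: push '('; stack = ((
pos 14: push '('; stack = (((
pos 15: push '['; stack = ((([
pos 16: ']' matches '['; pop; stack = (((
pos 17: ')' matches '('; pop; stack = ((
pos 18: ')' matches '('; pop; stack = (
pos 19: ')' matches '('; pop; stack = (empty)
pos 20: push '['; stack = [
pos 21: push '{'; stack = [{
pos 22: '}' matches '{'; pop; stack = [
pos 23: push '{'; stack = [{
pos 24: '}' matches '{'; pop; stack = [
pos 25: ']' matches '['; pop; stack = (empty)
pos 26: push '('; stack = (
pos 27: ')' matches '('; pop; stack = (empty)
end: stack empty → VALID
Verdict: properly nested → yes

Answer: yes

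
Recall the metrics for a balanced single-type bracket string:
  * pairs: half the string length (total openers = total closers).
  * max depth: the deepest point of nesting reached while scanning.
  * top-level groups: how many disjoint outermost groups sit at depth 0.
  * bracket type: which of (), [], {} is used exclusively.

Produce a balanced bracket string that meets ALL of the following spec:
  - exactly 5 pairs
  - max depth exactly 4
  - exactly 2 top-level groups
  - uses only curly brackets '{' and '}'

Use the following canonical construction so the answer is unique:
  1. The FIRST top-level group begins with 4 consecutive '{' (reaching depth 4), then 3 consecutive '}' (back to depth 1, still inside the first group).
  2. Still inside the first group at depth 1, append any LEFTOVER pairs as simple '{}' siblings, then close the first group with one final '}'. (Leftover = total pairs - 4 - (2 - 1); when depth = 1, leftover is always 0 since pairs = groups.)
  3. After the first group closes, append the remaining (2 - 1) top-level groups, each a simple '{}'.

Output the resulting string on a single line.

Spec: pairs=5 depth=4 groups=2
Leftover pairs = 5 - 4 - (2-1) = 0
First group: deep chain of depth 4 + 0 sibling pairs
Remaining 1 groups: simple '{}' each

Answer: {{{{}}}}{}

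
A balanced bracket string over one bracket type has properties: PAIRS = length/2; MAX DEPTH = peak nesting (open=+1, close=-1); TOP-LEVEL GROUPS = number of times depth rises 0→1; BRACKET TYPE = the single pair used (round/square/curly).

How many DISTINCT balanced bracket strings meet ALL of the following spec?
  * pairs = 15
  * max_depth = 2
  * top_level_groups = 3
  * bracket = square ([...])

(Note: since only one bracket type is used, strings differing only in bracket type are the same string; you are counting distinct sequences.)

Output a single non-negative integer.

Answer: 91

Derivation:
Spec: pairs=15 depth=2 groups=3
Count(depth <= 2) = 91
Count(depth <= 1) = 0
Count(depth == 2) = 91 - 0 = 91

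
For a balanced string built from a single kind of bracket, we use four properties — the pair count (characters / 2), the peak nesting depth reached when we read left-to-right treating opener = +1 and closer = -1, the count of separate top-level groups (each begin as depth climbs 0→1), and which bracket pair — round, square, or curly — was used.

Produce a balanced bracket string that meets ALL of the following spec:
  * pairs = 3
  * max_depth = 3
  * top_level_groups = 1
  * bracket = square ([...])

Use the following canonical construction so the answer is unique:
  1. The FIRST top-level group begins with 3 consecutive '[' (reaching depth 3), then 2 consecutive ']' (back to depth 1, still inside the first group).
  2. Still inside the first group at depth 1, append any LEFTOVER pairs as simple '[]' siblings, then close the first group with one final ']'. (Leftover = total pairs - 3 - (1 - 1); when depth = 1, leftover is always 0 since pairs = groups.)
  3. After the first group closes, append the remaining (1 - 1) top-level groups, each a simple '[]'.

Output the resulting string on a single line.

Answer: [[[]]]

Derivation:
Spec: pairs=3 depth=3 groups=1
Leftover pairs = 3 - 3 - (1-1) = 0
First group: deep chain of depth 3 + 0 sibling pairs
Remaining 0 groups: simple '[]' each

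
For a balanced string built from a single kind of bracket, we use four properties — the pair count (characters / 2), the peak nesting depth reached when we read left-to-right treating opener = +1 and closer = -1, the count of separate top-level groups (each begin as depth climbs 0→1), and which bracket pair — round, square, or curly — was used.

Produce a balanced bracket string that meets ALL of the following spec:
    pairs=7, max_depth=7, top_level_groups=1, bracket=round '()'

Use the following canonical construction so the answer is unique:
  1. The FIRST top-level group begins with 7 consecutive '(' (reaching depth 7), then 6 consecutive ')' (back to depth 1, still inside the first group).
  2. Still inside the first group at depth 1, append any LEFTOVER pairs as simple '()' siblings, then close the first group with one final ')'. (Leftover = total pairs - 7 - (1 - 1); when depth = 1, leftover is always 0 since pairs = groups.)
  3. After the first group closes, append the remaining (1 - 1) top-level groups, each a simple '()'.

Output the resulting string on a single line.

Answer: ((((((()))))))

Derivation:
Spec: pairs=7 depth=7 groups=1
Leftover pairs = 7 - 7 - (1-1) = 0
First group: deep chain of depth 7 + 0 sibling pairs
Remaining 0 groups: simple '()' each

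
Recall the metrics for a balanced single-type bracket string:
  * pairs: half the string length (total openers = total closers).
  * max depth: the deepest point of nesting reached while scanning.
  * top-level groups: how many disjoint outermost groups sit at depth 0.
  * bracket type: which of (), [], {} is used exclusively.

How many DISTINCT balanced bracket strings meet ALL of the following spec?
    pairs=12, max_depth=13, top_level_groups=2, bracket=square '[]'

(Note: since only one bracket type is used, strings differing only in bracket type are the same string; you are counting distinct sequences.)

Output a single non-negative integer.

Answer: 0

Derivation:
Spec: pairs=12 depth=13 groups=2
Count(depth <= 13) = 58786
Count(depth <= 12) = 58786
Count(depth == 13) = 58786 - 58786 = 0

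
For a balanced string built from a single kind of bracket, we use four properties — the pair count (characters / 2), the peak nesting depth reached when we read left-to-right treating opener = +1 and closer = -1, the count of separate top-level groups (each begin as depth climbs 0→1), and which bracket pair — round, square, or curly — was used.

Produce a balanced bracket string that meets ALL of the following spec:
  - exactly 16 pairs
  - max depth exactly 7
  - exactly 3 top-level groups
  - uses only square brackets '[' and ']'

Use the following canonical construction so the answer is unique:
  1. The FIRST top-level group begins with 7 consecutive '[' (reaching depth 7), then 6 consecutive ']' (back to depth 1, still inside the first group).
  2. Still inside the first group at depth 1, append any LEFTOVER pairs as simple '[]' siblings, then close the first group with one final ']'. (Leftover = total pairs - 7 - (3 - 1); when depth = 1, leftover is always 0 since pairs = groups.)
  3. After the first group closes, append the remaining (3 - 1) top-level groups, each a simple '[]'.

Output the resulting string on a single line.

Answer: [[[[[[[]]]]]][][][][][][][]][][]

Derivation:
Spec: pairs=16 depth=7 groups=3
Leftover pairs = 16 - 7 - (3-1) = 7
First group: deep chain of depth 7 + 7 sibling pairs
Remaining 2 groups: simple '[]' each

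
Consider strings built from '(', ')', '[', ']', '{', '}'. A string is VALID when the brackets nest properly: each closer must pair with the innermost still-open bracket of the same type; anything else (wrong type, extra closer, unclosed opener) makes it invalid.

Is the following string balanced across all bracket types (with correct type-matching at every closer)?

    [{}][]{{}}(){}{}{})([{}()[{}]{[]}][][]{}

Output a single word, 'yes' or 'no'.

Answer: no

Derivation:
pos 0: push '['; stack = [
pos 1: push '{'; stack = [{
pos 2: '}' matches '{'; pop; stack = [
pos 3: ']' matches '['; pop; stack = (empty)
pos 4: push '['; stack = [
pos 5: ']' matches '['; pop; stack = (empty)
pos 6: push '{'; stack = {
pos 7: push '{'; stack = {{
pos 8: '}' matches '{'; pop; stack = {
pos 9: '}' matches '{'; pop; stack = (empty)
pos 10: push '('; stack = (
pos 11: ')' matches '('; pop; stack = (empty)
pos 12: push '{'; stack = {
pos 13: '}' matches '{'; pop; stack = (empty)
pos 14: push '{'; stack = {
pos 15: '}' matches '{'; pop; stack = (empty)
pos 16: push '{'; stack = {
pos 17: '}' matches '{'; pop; stack = (empty)
pos 18: saw closer ')' but stack is empty → INVALID
Verdict: unmatched closer ')' at position 18 → no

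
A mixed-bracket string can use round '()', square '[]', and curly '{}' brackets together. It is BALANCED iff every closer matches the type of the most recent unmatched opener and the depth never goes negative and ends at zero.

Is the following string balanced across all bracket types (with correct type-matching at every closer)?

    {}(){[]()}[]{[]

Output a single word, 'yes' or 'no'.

pos 0: push '{'; stack = {
pos 1: '}' matches '{'; pop; stack = (empty)
pos 2: push '('; stack = (
pos 3: ')' matches '('; pop; stack = (empty)
pos 4: push '{'; stack = {
pos 5: push '['; stack = {[
pos 6: ']' matches '['; pop; stack = {
pos 7: push '('; stack = {(
pos 8: ')' matches '('; pop; stack = {
pos 9: '}' matches '{'; pop; stack = (empty)
pos 10: push '['; stack = [
pos 11: ']' matches '['; pop; stack = (empty)
pos 12: push '{'; stack = {
pos 13: push '['; stack = {[
pos 14: ']' matches '['; pop; stack = {
end: stack still non-empty ({) → INVALID
Verdict: unclosed openers at end: { → no

Answer: no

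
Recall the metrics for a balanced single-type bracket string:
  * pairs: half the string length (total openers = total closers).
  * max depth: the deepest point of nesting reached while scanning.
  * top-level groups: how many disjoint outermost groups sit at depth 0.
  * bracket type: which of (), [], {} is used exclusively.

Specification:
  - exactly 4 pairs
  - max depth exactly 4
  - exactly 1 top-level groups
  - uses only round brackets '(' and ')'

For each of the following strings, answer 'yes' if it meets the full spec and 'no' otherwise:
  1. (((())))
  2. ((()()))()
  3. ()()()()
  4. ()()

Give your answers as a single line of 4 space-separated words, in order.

String 1 '(((())))': depth seq [1 2 3 4 3 2 1 0]
  -> pairs=4 depth=4 groups=1 -> yes
String 2 '((()()))()': depth seq [1 2 3 2 3 2 1 0 1 0]
  -> pairs=5 depth=3 groups=2 -> no
String 3 '()()()()': depth seq [1 0 1 0 1 0 1 0]
  -> pairs=4 depth=1 groups=4 -> no
String 4 '()()': depth seq [1 0 1 0]
  -> pairs=2 depth=1 groups=2 -> no

Answer: yes no no no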